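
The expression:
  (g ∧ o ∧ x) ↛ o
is never true.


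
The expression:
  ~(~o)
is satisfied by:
  {o: True}


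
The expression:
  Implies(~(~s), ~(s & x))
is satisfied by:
  {s: False, x: False}
  {x: True, s: False}
  {s: True, x: False}


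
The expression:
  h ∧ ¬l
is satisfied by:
  {h: True, l: False}


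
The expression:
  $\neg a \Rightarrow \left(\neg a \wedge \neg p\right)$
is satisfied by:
  {a: True, p: False}
  {p: False, a: False}
  {p: True, a: True}


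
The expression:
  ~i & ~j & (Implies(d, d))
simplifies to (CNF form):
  ~i & ~j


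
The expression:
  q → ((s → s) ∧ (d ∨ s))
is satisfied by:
  {d: True, s: True, q: False}
  {d: True, s: False, q: False}
  {s: True, d: False, q: False}
  {d: False, s: False, q: False}
  {d: True, q: True, s: True}
  {d: True, q: True, s: False}
  {q: True, s: True, d: False}


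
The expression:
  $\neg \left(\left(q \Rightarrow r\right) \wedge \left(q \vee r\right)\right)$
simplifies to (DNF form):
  $\neg r$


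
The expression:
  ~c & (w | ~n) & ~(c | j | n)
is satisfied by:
  {n: False, j: False, c: False}


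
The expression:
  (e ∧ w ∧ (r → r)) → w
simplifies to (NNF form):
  True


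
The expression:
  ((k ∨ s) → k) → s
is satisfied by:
  {s: True}


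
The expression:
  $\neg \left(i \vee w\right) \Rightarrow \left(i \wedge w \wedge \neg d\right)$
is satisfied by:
  {i: True, w: True}
  {i: True, w: False}
  {w: True, i: False}


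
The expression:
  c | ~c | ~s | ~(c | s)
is always true.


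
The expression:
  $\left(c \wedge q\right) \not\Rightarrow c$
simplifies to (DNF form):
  $\text{False}$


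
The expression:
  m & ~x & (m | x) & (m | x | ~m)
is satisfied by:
  {m: True, x: False}


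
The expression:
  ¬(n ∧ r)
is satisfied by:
  {n: False, r: False}
  {r: True, n: False}
  {n: True, r: False}


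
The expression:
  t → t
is always true.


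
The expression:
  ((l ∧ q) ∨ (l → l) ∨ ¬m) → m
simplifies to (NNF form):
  m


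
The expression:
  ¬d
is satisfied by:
  {d: False}


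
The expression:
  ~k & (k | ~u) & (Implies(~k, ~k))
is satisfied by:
  {u: False, k: False}


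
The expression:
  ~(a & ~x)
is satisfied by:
  {x: True, a: False}
  {a: False, x: False}
  {a: True, x: True}


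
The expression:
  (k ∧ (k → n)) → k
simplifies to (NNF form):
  True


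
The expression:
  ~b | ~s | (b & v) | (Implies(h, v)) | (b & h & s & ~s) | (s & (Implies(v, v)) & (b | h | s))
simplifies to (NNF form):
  True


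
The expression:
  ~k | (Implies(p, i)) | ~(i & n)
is always true.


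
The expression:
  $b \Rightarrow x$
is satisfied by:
  {x: True, b: False}
  {b: False, x: False}
  {b: True, x: True}


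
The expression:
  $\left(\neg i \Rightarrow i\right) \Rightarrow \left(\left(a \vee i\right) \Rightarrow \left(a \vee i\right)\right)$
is always true.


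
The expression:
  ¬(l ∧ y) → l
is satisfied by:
  {l: True}


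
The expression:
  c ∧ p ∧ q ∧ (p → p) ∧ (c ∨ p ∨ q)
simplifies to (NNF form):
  c ∧ p ∧ q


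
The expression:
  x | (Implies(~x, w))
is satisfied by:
  {x: True, w: True}
  {x: True, w: False}
  {w: True, x: False}


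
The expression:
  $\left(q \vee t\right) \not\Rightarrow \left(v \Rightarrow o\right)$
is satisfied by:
  {v: True, t: True, q: True, o: False}
  {v: True, t: True, q: False, o: False}
  {v: True, q: True, t: False, o: False}


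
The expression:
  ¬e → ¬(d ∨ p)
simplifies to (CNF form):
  (e ∨ ¬d) ∧ (e ∨ ¬p)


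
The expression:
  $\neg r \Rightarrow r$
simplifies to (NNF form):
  $r$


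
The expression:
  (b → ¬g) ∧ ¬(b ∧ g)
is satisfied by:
  {g: False, b: False}
  {b: True, g: False}
  {g: True, b: False}


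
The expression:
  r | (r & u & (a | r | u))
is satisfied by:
  {r: True}


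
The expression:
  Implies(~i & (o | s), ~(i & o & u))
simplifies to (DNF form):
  True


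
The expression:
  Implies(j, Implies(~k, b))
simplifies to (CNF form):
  b | k | ~j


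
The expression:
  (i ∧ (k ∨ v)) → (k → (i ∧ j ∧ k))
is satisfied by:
  {j: True, k: False, i: False}
  {j: False, k: False, i: False}
  {i: True, j: True, k: False}
  {i: True, j: False, k: False}
  {k: True, j: True, i: False}
  {k: True, j: False, i: False}
  {k: True, i: True, j: True}


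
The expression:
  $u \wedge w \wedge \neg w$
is never true.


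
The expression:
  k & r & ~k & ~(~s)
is never true.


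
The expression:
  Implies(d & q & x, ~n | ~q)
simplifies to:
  ~d | ~n | ~q | ~x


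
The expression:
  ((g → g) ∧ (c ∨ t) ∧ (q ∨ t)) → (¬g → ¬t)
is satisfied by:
  {g: True, t: False}
  {t: False, g: False}
  {t: True, g: True}


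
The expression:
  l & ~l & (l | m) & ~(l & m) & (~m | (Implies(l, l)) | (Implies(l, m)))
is never true.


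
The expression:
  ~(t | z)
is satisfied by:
  {z: False, t: False}


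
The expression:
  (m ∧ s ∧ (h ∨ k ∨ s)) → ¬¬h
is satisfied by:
  {h: True, s: False, m: False}
  {s: False, m: False, h: False}
  {h: True, m: True, s: False}
  {m: True, s: False, h: False}
  {h: True, s: True, m: False}
  {s: True, h: False, m: False}
  {h: True, m: True, s: True}


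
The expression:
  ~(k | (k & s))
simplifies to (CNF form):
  ~k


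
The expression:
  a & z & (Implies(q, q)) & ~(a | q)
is never true.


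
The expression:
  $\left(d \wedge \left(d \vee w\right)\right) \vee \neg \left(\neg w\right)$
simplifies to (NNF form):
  $d \vee w$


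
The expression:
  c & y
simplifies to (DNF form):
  c & y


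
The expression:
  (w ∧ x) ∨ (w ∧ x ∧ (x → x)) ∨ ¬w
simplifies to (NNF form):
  x ∨ ¬w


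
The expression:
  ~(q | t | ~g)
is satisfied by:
  {g: True, q: False, t: False}


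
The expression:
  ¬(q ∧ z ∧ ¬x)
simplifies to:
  x ∨ ¬q ∨ ¬z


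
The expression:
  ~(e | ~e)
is never true.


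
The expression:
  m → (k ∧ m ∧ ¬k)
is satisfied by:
  {m: False}


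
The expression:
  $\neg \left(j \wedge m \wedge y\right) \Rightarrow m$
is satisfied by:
  {m: True}


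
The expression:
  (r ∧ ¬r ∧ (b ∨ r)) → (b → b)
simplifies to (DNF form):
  True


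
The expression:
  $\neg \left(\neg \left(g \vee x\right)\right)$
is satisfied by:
  {x: True, g: True}
  {x: True, g: False}
  {g: True, x: False}


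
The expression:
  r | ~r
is always true.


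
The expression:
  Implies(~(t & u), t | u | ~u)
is always true.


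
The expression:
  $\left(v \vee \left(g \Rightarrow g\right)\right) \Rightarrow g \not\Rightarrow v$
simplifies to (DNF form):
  $g \wedge \neg v$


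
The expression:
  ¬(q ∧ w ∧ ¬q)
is always true.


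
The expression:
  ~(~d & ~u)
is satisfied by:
  {d: True, u: True}
  {d: True, u: False}
  {u: True, d: False}


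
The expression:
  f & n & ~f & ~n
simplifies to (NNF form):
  False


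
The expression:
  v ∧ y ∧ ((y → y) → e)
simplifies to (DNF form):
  e ∧ v ∧ y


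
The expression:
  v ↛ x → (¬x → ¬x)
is always true.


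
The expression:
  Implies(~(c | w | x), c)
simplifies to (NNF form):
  c | w | x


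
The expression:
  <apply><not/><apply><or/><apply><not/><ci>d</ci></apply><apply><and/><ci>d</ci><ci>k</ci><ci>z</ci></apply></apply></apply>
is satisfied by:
  {d: True, k: False, z: False}
  {d: True, z: True, k: False}
  {d: True, k: True, z: False}


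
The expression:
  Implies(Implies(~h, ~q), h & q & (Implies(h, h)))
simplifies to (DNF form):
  q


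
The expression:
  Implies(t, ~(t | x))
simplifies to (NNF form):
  ~t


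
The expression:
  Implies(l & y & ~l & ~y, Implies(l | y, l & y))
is always true.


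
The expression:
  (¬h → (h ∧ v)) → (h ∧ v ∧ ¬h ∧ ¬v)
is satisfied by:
  {h: False}


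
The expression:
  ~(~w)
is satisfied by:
  {w: True}


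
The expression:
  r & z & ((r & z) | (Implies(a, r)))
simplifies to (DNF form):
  r & z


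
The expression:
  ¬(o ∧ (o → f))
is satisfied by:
  {o: False, f: False}
  {f: True, o: False}
  {o: True, f: False}


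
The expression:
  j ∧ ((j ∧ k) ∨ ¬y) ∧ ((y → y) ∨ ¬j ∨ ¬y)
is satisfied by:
  {j: True, k: True, y: False}
  {j: True, k: False, y: False}
  {j: True, y: True, k: True}


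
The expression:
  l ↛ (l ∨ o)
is never true.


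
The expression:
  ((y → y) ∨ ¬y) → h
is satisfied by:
  {h: True}


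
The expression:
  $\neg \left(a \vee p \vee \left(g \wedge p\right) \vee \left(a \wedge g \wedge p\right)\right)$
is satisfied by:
  {p: False, a: False}


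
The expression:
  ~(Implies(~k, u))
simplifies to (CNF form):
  ~k & ~u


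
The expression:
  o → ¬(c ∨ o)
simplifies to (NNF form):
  ¬o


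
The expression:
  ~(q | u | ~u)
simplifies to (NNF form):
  False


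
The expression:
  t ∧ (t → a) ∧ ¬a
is never true.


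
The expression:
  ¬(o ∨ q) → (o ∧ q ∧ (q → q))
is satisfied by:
  {q: True, o: True}
  {q: True, o: False}
  {o: True, q: False}


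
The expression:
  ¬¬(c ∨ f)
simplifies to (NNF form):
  c ∨ f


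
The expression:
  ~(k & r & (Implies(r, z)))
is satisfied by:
  {k: False, z: False, r: False}
  {r: True, k: False, z: False}
  {z: True, k: False, r: False}
  {r: True, z: True, k: False}
  {k: True, r: False, z: False}
  {r: True, k: True, z: False}
  {z: True, k: True, r: False}


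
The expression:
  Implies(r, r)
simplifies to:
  True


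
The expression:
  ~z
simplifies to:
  ~z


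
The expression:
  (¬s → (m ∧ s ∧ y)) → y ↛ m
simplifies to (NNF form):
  (y ∧ ¬m) ∨ ¬s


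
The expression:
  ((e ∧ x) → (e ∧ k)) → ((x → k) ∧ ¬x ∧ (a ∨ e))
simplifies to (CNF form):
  (a ∨ e) ∧ (e ∨ ¬x) ∧ (¬k ∨ ¬x) ∧ (a ∨ e ∨ ¬k) ∧ (a ∨ e ∨ ¬x) ∧ (a ∨ ¬k ∨ ¬x) ∧ (e ∨ ¬k ∨ ¬x)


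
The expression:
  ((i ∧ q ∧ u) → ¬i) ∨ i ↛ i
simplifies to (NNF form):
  ¬i ∨ ¬q ∨ ¬u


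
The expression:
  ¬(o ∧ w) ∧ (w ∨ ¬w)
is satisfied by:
  {w: False, o: False}
  {o: True, w: False}
  {w: True, o: False}


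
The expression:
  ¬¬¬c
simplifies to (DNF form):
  ¬c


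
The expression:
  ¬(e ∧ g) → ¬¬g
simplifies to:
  g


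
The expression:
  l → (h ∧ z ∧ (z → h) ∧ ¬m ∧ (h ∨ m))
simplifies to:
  (h ∧ z ∧ ¬m) ∨ ¬l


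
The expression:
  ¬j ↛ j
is always true.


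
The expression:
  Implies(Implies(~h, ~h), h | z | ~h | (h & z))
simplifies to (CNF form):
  True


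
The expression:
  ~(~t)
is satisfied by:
  {t: True}


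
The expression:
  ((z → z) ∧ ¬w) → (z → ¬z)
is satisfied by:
  {w: True, z: False}
  {z: False, w: False}
  {z: True, w: True}


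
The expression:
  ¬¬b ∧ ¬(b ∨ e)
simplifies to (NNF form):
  False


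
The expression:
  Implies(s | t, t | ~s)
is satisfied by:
  {t: True, s: False}
  {s: False, t: False}
  {s: True, t: True}


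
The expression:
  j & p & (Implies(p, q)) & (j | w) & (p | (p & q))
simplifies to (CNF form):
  j & p & q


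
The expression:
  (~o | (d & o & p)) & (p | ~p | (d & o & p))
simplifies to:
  ~o | (d & p)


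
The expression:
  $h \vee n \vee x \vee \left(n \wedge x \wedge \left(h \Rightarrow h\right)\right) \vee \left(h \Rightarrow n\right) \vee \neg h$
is always true.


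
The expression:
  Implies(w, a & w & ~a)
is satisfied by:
  {w: False}


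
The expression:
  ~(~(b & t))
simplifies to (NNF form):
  b & t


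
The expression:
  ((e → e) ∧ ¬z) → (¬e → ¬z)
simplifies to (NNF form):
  True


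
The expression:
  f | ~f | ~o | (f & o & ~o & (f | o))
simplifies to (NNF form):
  True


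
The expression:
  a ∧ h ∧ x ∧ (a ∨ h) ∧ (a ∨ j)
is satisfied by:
  {a: True, h: True, x: True}


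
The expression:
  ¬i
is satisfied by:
  {i: False}


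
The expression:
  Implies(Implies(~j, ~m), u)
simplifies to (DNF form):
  u | (m & ~j)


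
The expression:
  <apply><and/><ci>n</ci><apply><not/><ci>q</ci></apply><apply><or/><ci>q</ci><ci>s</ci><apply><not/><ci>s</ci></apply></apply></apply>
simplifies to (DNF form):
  <apply><and/><ci>n</ci><apply><not/><ci>q</ci></apply></apply>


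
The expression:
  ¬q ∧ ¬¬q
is never true.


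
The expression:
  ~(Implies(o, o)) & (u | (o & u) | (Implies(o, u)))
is never true.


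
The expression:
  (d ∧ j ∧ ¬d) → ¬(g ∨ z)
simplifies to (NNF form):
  True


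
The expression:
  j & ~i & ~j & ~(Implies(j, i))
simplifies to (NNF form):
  False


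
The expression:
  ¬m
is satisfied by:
  {m: False}


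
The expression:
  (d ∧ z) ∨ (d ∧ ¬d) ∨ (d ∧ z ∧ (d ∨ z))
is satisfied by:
  {z: True, d: True}


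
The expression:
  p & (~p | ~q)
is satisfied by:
  {p: True, q: False}


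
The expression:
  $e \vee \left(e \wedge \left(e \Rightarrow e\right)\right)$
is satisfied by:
  {e: True}


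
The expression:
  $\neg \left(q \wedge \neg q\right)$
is always true.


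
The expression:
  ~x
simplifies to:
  ~x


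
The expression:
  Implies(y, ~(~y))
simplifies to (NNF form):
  True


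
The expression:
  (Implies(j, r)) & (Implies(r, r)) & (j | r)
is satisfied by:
  {r: True}


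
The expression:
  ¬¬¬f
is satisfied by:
  {f: False}


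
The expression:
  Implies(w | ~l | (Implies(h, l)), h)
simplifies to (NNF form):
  h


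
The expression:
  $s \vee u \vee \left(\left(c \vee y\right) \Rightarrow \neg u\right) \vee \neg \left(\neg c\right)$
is always true.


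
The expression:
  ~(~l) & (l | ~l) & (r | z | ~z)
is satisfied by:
  {l: True}


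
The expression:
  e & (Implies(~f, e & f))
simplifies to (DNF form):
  e & f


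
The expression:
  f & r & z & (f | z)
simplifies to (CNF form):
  f & r & z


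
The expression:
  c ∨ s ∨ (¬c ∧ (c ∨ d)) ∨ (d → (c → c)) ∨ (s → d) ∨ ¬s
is always true.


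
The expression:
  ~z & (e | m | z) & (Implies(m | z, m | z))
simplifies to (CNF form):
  ~z & (e | m)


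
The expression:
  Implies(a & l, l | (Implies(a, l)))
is always true.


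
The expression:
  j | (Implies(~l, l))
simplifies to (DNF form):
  j | l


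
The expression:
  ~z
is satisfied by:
  {z: False}


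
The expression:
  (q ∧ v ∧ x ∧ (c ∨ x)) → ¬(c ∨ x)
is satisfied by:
  {v: False, q: False, x: False}
  {x: True, v: False, q: False}
  {q: True, v: False, x: False}
  {x: True, q: True, v: False}
  {v: True, x: False, q: False}
  {x: True, v: True, q: False}
  {q: True, v: True, x: False}


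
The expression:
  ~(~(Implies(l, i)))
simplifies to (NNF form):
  i | ~l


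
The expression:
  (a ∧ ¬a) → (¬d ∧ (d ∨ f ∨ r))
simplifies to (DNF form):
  True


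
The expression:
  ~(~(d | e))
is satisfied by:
  {d: True, e: True}
  {d: True, e: False}
  {e: True, d: False}


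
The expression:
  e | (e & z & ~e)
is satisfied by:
  {e: True}


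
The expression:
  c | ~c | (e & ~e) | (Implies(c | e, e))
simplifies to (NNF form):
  True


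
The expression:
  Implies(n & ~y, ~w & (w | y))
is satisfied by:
  {y: True, n: False}
  {n: False, y: False}
  {n: True, y: True}


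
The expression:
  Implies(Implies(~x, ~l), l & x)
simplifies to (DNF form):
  l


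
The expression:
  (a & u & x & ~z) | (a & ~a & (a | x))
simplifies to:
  a & u & x & ~z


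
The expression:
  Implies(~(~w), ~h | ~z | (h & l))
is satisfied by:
  {l: True, w: False, z: False, h: False}
  {h: False, w: False, l: False, z: False}
  {h: True, l: True, w: False, z: False}
  {h: True, w: False, l: False, z: False}
  {z: True, l: True, h: False, w: False}
  {z: True, h: False, w: False, l: False}
  {z: True, h: True, l: True, w: False}
  {z: True, h: True, w: False, l: False}
  {l: True, w: True, z: False, h: False}
  {w: True, z: False, l: False, h: False}
  {h: True, w: True, l: True, z: False}
  {h: True, w: True, z: False, l: False}
  {l: True, w: True, z: True, h: False}
  {w: True, z: True, h: False, l: False}
  {h: True, w: True, z: True, l: True}


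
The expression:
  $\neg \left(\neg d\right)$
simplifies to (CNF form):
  $d$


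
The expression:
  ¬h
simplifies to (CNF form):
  ¬h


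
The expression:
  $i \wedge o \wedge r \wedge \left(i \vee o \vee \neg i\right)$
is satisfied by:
  {r: True, i: True, o: True}


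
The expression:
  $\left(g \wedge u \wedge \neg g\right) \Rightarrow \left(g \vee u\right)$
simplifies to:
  $\text{True}$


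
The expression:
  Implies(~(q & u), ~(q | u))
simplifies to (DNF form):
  (q & u) | (~q & ~u)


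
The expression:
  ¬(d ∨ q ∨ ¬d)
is never true.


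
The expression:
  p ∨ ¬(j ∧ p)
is always true.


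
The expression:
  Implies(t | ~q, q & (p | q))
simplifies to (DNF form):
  q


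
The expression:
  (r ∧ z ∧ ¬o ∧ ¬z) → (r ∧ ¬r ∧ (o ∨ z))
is always true.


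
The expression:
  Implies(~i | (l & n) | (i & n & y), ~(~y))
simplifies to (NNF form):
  y | (i & ~l) | (i & ~n)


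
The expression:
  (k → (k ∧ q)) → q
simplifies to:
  k ∨ q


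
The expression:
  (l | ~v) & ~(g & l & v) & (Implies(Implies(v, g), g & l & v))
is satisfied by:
  {v: True, l: True, g: False}


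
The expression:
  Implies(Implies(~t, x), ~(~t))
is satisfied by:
  {t: True, x: False}
  {x: False, t: False}
  {x: True, t: True}


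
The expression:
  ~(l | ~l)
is never true.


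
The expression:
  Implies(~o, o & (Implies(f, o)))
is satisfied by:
  {o: True}


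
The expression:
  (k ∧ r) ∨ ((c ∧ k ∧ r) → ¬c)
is always true.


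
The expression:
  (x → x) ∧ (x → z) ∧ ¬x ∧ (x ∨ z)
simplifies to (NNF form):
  z ∧ ¬x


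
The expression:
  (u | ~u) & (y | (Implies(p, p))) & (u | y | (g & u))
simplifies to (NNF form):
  u | y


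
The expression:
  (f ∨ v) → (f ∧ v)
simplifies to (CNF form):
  (f ∨ ¬f) ∧ (f ∨ ¬v) ∧ (v ∨ ¬f) ∧ (v ∨ ¬v)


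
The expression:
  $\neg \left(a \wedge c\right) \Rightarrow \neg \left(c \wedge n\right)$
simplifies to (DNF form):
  $a \vee \neg c \vee \neg n$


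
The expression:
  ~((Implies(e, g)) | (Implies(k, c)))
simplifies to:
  e & k & ~c & ~g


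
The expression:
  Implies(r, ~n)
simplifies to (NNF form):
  ~n | ~r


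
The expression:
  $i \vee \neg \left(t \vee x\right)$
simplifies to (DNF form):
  $i \vee \left(\neg t \wedge \neg x\right)$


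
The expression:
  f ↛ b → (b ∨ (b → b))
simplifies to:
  True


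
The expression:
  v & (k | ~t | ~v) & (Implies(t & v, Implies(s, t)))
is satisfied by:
  {k: True, v: True, t: False}
  {v: True, t: False, k: False}
  {k: True, t: True, v: True}


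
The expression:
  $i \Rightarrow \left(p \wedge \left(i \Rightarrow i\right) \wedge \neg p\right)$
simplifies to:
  $\neg i$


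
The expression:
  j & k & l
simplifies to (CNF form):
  j & k & l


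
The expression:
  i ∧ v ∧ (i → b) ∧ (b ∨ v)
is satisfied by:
  {i: True, b: True, v: True}


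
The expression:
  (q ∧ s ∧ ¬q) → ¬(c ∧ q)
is always true.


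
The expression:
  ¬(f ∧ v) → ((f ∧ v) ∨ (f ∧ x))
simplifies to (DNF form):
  (f ∧ v) ∨ (f ∧ x)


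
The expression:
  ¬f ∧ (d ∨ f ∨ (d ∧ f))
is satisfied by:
  {d: True, f: False}


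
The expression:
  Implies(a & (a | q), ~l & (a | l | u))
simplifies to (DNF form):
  ~a | ~l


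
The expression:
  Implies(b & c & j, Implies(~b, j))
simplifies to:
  True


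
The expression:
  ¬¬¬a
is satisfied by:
  {a: False}


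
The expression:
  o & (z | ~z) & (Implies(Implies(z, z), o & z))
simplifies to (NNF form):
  o & z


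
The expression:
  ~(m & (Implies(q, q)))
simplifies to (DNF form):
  ~m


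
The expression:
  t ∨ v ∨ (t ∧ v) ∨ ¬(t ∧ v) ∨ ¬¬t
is always true.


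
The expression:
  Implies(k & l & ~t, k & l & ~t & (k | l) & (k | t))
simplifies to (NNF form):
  True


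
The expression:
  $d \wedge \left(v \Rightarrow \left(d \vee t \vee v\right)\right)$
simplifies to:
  $d$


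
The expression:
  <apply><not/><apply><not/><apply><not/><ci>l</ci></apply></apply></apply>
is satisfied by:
  {l: False}


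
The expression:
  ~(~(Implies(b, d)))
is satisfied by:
  {d: True, b: False}
  {b: False, d: False}
  {b: True, d: True}


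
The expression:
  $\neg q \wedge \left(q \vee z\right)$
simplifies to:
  $z \wedge \neg q$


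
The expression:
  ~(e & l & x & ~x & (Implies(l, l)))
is always true.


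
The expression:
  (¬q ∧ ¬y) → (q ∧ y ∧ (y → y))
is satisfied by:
  {y: True, q: True}
  {y: True, q: False}
  {q: True, y: False}


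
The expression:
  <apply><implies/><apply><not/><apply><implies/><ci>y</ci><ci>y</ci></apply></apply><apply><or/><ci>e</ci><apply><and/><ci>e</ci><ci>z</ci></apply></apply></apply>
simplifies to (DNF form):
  <true/>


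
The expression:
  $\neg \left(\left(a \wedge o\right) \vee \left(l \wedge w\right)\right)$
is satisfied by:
  {o: False, l: False, a: False, w: False}
  {w: True, o: False, l: False, a: False}
  {a: True, o: False, l: False, w: False}
  {w: True, a: True, o: False, l: False}
  {l: True, a: False, o: False, w: False}
  {a: True, l: True, o: False, w: False}
  {o: True, a: False, l: False, w: False}
  {w: True, o: True, a: False, l: False}
  {l: True, o: True, a: False, w: False}


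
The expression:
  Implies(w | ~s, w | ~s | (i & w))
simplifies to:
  True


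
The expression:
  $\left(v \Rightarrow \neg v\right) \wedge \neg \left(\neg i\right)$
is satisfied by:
  {i: True, v: False}


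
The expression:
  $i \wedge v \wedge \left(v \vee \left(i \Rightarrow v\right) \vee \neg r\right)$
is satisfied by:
  {i: True, v: True}


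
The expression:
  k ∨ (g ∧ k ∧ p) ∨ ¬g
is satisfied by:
  {k: True, g: False}
  {g: False, k: False}
  {g: True, k: True}


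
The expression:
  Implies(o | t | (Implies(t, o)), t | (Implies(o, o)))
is always true.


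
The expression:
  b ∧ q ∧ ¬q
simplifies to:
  False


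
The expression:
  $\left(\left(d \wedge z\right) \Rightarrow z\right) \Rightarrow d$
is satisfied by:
  {d: True}


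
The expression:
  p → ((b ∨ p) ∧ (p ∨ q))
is always true.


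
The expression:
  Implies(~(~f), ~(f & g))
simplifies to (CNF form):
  ~f | ~g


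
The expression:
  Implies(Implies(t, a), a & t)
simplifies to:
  t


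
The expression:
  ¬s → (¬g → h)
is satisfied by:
  {s: True, g: True, h: True}
  {s: True, g: True, h: False}
  {s: True, h: True, g: False}
  {s: True, h: False, g: False}
  {g: True, h: True, s: False}
  {g: True, h: False, s: False}
  {h: True, g: False, s: False}


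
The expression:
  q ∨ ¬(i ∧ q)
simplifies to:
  True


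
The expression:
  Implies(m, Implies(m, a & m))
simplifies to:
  a | ~m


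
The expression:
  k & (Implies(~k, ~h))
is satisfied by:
  {k: True}


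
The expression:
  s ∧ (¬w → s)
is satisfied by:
  {s: True}


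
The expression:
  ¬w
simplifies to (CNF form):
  ¬w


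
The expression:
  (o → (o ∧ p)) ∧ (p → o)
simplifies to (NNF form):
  (o ∧ p) ∨ (¬o ∧ ¬p)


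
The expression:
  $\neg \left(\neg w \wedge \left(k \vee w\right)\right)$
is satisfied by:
  {w: True, k: False}
  {k: False, w: False}
  {k: True, w: True}


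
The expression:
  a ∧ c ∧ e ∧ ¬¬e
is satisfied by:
  {a: True, c: True, e: True}


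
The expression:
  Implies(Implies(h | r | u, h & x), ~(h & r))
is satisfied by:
  {h: False, x: False, r: False}
  {r: True, h: False, x: False}
  {x: True, h: False, r: False}
  {r: True, x: True, h: False}
  {h: True, r: False, x: False}
  {r: True, h: True, x: False}
  {x: True, h: True, r: False}


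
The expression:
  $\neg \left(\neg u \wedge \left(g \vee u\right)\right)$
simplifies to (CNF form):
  $u \vee \neg g$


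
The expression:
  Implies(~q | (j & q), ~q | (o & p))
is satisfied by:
  {o: True, p: True, q: False, j: False}
  {o: True, p: False, q: False, j: False}
  {p: True, o: False, q: False, j: False}
  {o: False, p: False, q: False, j: False}
  {j: True, o: True, p: True, q: False}
  {j: True, o: True, p: False, q: False}
  {j: True, p: True, o: False, q: False}
  {j: True, p: False, o: False, q: False}
  {o: True, q: True, p: True, j: False}
  {o: True, q: True, p: False, j: False}
  {q: True, p: True, o: False, j: False}
  {q: True, o: False, p: False, j: False}
  {j: True, o: True, q: True, p: True}


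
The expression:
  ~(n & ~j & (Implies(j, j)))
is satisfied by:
  {j: True, n: False}
  {n: False, j: False}
  {n: True, j: True}


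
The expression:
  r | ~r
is always true.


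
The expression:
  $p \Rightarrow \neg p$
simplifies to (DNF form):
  $\neg p$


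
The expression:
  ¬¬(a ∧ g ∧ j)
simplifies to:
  a ∧ g ∧ j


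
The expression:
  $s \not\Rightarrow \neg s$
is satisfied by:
  {s: True}


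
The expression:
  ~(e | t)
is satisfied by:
  {e: False, t: False}


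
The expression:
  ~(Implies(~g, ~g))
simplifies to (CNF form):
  False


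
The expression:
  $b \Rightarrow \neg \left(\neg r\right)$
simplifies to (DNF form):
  $r \vee \neg b$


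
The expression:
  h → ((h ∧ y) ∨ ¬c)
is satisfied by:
  {y: True, h: False, c: False}
  {h: False, c: False, y: False}
  {y: True, c: True, h: False}
  {c: True, h: False, y: False}
  {y: True, h: True, c: False}
  {h: True, y: False, c: False}
  {y: True, c: True, h: True}


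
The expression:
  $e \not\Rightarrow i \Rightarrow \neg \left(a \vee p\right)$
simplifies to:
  $i \vee \left(\neg a \wedge \neg p\right) \vee \neg e$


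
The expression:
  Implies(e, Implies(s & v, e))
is always true.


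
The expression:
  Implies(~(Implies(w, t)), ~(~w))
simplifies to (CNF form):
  True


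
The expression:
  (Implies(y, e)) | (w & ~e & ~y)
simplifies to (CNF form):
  e | ~y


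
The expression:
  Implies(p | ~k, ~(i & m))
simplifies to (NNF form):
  ~i | ~m | (k & ~p)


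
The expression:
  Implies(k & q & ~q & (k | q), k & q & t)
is always true.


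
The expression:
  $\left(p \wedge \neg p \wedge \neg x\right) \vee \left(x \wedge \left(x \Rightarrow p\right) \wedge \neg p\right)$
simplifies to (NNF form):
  $\text{False}$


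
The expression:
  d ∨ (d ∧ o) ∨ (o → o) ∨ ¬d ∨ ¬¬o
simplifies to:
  True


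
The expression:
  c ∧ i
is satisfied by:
  {c: True, i: True}


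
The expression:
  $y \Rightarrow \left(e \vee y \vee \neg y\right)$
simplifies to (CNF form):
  $\text{True}$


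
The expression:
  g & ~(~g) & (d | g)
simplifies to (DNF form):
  g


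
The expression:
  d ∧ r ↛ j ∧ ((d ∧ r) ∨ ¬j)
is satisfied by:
  {r: True, d: True, j: False}


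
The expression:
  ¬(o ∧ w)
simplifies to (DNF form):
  ¬o ∨ ¬w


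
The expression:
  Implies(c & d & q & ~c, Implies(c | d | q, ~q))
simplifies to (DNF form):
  True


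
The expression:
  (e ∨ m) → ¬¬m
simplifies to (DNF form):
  m ∨ ¬e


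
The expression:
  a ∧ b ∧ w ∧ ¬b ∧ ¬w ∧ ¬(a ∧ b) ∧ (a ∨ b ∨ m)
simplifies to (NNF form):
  False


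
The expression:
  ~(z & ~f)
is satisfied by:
  {f: True, z: False}
  {z: False, f: False}
  {z: True, f: True}


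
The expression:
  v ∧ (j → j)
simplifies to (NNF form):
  v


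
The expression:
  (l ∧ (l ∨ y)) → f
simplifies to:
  f ∨ ¬l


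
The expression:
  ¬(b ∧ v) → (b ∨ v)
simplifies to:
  b ∨ v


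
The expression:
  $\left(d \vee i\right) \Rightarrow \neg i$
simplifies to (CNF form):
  $\neg i$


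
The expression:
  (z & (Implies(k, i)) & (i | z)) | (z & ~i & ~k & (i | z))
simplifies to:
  z & (i | ~k)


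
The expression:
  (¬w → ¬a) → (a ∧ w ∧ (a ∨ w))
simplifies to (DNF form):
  a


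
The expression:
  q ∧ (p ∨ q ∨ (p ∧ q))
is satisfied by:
  {q: True}


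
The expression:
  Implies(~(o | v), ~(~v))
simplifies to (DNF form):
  o | v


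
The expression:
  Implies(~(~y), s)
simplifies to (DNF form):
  s | ~y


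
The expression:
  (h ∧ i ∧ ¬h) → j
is always true.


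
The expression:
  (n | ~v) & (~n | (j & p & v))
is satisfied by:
  {j: True, p: True, n: False, v: False}
  {j: True, n: False, p: False, v: False}
  {p: True, j: False, n: False, v: False}
  {j: False, n: False, p: False, v: False}
  {v: True, j: True, p: True, n: True}


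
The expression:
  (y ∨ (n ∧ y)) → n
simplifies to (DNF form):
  n ∨ ¬y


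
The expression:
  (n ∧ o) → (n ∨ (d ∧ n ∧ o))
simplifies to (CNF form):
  True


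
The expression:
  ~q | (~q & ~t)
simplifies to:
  ~q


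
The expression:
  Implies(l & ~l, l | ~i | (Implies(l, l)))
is always true.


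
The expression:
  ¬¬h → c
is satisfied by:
  {c: True, h: False}
  {h: False, c: False}
  {h: True, c: True}


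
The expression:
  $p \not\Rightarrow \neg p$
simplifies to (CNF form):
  $p$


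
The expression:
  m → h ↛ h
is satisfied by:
  {m: False}


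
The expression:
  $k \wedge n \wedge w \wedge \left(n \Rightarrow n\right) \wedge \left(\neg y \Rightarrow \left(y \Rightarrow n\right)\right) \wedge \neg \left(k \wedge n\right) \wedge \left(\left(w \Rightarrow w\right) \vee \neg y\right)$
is never true.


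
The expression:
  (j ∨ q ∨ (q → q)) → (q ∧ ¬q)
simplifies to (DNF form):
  False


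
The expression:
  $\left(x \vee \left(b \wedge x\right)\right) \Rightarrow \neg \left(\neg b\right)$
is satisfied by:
  {b: True, x: False}
  {x: False, b: False}
  {x: True, b: True}


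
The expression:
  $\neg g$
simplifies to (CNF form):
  $\neg g$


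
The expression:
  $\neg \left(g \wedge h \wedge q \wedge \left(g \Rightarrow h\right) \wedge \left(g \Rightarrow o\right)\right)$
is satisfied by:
  {h: False, q: False, g: False, o: False}
  {o: True, h: False, q: False, g: False}
  {g: True, h: False, q: False, o: False}
  {o: True, g: True, h: False, q: False}
  {q: True, o: False, h: False, g: False}
  {o: True, q: True, h: False, g: False}
  {g: True, q: True, o: False, h: False}
  {o: True, g: True, q: True, h: False}
  {h: True, g: False, q: False, o: False}
  {o: True, h: True, g: False, q: False}
  {g: True, h: True, o: False, q: False}
  {o: True, g: True, h: True, q: False}
  {q: True, h: True, g: False, o: False}
  {o: True, q: True, h: True, g: False}
  {g: True, q: True, h: True, o: False}


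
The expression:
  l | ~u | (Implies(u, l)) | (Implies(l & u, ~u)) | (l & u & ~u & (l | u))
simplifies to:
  True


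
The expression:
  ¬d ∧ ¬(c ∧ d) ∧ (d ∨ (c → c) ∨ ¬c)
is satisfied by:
  {d: False}


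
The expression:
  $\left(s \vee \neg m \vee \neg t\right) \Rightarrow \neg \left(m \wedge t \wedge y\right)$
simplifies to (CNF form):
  $\neg m \vee \neg s \vee \neg t \vee \neg y$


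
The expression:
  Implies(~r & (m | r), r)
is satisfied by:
  {r: True, m: False}
  {m: False, r: False}
  {m: True, r: True}


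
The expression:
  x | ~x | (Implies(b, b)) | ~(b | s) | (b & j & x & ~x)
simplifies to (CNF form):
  True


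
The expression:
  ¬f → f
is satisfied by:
  {f: True}


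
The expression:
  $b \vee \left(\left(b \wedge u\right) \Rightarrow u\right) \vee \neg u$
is always true.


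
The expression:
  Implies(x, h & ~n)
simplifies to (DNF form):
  ~x | (h & ~n)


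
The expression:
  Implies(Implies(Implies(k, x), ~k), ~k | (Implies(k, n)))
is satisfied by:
  {n: True, x: True, k: False}
  {n: True, k: False, x: False}
  {x: True, k: False, n: False}
  {x: False, k: False, n: False}
  {n: True, x: True, k: True}
  {n: True, k: True, x: False}
  {x: True, k: True, n: False}


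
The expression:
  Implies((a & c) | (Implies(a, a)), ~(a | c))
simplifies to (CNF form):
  ~a & ~c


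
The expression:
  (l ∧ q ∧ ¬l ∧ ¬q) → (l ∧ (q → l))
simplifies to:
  True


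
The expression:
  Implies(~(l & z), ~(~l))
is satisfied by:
  {l: True}


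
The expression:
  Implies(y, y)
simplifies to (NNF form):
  True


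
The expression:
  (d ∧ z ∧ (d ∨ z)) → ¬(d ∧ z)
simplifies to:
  ¬d ∨ ¬z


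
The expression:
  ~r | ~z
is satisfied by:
  {z: False, r: False}
  {r: True, z: False}
  {z: True, r: False}


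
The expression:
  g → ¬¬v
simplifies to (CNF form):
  v ∨ ¬g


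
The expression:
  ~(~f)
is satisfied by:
  {f: True}


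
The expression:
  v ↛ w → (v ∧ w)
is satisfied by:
  {w: True, v: False}
  {v: False, w: False}
  {v: True, w: True}


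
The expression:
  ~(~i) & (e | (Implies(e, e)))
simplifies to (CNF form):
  i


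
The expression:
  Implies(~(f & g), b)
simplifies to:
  b | (f & g)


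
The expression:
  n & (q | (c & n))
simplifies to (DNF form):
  (c & n) | (n & q)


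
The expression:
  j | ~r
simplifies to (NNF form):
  j | ~r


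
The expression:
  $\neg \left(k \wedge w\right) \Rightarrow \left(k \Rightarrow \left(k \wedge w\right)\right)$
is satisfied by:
  {w: True, k: False}
  {k: False, w: False}
  {k: True, w: True}


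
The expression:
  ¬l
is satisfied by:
  {l: False}


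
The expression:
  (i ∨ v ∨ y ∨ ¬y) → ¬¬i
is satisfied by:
  {i: True}


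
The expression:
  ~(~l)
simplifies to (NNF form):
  l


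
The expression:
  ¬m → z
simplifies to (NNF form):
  m ∨ z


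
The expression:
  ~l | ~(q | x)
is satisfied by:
  {q: False, l: False, x: False}
  {x: True, q: False, l: False}
  {q: True, x: False, l: False}
  {x: True, q: True, l: False}
  {l: True, x: False, q: False}


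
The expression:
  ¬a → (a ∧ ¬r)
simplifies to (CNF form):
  a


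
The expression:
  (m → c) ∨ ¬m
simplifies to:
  c ∨ ¬m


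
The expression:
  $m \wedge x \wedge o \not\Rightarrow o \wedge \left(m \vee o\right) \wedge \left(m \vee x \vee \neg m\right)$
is never true.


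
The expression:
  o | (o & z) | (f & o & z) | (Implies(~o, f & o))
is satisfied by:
  {o: True}


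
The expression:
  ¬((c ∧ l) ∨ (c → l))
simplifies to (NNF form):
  c ∧ ¬l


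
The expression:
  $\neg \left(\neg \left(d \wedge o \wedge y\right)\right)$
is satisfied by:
  {y: True, d: True, o: True}


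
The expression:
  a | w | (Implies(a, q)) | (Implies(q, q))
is always true.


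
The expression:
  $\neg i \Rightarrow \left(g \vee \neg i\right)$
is always true.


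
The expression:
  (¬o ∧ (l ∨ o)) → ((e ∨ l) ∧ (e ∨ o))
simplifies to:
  e ∨ o ∨ ¬l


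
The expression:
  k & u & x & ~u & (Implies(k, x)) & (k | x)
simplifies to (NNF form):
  False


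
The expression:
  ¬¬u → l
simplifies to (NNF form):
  l ∨ ¬u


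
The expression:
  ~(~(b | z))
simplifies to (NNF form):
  b | z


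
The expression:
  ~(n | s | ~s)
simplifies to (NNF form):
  False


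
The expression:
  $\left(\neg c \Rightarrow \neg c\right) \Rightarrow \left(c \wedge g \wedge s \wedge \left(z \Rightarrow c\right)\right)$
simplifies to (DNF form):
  $c \wedge g \wedge s$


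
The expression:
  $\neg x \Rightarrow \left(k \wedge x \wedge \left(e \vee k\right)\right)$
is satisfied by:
  {x: True}


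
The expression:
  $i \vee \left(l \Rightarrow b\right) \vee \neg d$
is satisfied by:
  {i: True, b: True, l: False, d: False}
  {i: True, l: False, d: False, b: False}
  {b: True, l: False, d: False, i: False}
  {b: False, l: False, d: False, i: False}
  {i: True, d: True, b: True, l: False}
  {i: True, d: True, b: False, l: False}
  {d: True, b: True, i: False, l: False}
  {d: True, i: False, l: False, b: False}
  {b: True, i: True, l: True, d: False}
  {i: True, l: True, b: False, d: False}
  {b: True, l: True, i: False, d: False}
  {l: True, i: False, d: False, b: False}
  {i: True, d: True, l: True, b: True}
  {i: True, d: True, l: True, b: False}
  {d: True, l: True, b: True, i: False}


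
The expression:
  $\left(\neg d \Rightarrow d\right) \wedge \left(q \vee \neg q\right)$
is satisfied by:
  {d: True}


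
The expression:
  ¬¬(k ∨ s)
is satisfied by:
  {k: True, s: True}
  {k: True, s: False}
  {s: True, k: False}


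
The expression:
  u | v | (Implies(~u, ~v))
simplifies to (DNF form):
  True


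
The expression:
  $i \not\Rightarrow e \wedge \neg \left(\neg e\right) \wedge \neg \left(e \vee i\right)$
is never true.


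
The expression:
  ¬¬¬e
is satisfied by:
  {e: False}


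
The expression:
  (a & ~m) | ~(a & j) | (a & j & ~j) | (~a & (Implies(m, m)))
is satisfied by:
  {m: False, a: False, j: False}
  {j: True, m: False, a: False}
  {a: True, m: False, j: False}
  {j: True, a: True, m: False}
  {m: True, j: False, a: False}
  {j: True, m: True, a: False}
  {a: True, m: True, j: False}


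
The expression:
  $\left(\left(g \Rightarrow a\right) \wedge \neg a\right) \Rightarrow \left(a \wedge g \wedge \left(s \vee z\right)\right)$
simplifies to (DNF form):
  $a \vee g$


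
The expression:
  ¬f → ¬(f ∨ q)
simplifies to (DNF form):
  f ∨ ¬q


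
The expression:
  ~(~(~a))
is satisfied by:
  {a: False}


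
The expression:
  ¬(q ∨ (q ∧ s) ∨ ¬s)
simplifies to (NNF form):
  s ∧ ¬q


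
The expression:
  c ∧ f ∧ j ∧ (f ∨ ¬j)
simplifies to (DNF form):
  c ∧ f ∧ j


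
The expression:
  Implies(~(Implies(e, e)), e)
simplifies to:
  True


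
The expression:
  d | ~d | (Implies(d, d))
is always true.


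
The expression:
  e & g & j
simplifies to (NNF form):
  e & g & j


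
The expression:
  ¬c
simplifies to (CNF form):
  ¬c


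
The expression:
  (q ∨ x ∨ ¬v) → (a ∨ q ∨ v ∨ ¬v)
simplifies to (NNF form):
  True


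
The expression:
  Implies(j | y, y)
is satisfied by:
  {y: True, j: False}
  {j: False, y: False}
  {j: True, y: True}


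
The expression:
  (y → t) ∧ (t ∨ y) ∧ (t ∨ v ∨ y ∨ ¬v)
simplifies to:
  t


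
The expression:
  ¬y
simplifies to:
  ¬y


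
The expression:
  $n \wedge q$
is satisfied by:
  {q: True, n: True}
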